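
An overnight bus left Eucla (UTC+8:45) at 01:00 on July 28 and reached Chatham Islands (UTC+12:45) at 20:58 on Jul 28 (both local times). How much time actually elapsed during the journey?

15 hours 58 minutes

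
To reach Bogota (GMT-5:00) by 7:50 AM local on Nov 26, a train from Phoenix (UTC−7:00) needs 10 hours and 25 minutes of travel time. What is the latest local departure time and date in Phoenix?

7:25 PM on November 25

Target arrival in UTC: 7:50 AM + 5:00 = 12:50 PM on Nov 26.
Subtract 10 hours 25 minutes → departure 2:25 AM UTC on Nov 26.
Phoenix is UTC−7:00: 2:25 AM − 7:00 = 7:25 PM on Nov 25.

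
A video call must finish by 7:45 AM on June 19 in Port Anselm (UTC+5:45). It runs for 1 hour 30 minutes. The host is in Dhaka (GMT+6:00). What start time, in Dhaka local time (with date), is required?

6:30 AM on June 19

Target end time in UTC: 7:45 AM − 5:45 = 2:00 AM on Jun 19.
Subtract 1 hour and 30 minutes → start 12:30 AM UTC on Jun 19.
Dhaka is UTC+6:00: 12:30 AM + 6:00 = 6:30 AM on Jun 19.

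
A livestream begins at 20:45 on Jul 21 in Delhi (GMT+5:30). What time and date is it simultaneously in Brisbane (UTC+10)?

01:15 on July 22

Brisbane is 4:30 ahead of Delhi.
Shift by the zone difference: 20:45 + 4:30 = 01:15 on Jul 22 in Brisbane.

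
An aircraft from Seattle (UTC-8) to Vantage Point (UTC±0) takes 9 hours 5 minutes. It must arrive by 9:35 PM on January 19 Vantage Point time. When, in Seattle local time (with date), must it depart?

Target arrival is already UTC: 9:35 PM on Jan 19.
Subtract 9 hours and 5 minutes → departure 12:30 PM UTC on Jan 19.
Seattle is UTC−8:00: 12:30 PM − 8:00 = 4:30 AM on Jan 19.

4:30 AM on January 19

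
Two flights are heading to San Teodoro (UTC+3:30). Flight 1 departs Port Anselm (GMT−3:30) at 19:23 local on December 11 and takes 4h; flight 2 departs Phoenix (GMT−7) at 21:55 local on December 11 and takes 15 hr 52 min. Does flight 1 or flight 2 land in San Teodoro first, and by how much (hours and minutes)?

the first, by 17 hours 54 minutes

Flight 1 in UTC: 19:23 + 3:30 = 22:53 on Dec 11.
+4 hours → arrive 02:53 UTC on Dec 12.
Flight 2 in UTC: 21:55 + 7:00 = 04:55 on Dec 12.
+15 hours and 52 minutes → arrive 20:47 UTC on Dec 12.
Flight 1 lands earlier by 17 hours 54 minutes.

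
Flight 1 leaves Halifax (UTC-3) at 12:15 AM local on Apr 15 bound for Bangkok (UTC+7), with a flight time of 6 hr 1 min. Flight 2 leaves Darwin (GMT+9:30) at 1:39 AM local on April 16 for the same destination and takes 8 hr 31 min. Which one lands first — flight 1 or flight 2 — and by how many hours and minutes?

the first, by 15 hours 24 minutes

Flight 1 in UTC: 12:15 AM + 3:00 = 3:15 AM on Apr 15.
+6 hours 1 minute → arrive 9:16 AM UTC on Apr 15.
Flight 2 in UTC: 1:39 AM − 9:30 = 4:09 PM on Apr 15.
+8 hours 31 minutes → arrive 12:40 AM UTC on Apr 16.
Flight 1 lands earlier by 15 hours 24 minutes.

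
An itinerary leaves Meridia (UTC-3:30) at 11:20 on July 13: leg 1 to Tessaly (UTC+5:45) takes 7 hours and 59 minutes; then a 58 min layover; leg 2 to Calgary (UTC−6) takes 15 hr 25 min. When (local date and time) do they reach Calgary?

09:12 on Jul 14

Convert departure to UTC: 11:20 + 3:30 = 14:50 UTC on Jul 13.
Add 7 hours 59 minutes leg 1 → 22:49 UTC.
Add 58 minutes layover in Tessaly → 23:47 UTC.
Add 15 hours and 25 minutes leg 2 → 15:12 UTC (Jul 14).
Calgary is UTC−6:00, so local arrival = 15:12 − 6:00 = 09:12 on Jul 14.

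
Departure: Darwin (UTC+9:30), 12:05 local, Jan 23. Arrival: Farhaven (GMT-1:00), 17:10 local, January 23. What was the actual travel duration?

15 hours 35 minutes

Departure in UTC: 12:05 − 9:30 = 02:35 on Jan 23.
Arrival in UTC: 17:10 + 1:00 = 18:10 on Jan 23.
Elapsed = 18:10 − 02:35 = 15 hours 35 minutes.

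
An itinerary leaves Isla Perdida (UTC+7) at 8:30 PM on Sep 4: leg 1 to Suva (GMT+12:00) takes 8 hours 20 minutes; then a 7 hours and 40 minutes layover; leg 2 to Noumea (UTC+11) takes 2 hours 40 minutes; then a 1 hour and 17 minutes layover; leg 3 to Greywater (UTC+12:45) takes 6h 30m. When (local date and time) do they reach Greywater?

Convert departure to UTC: 8:30 PM − 7:00 = 1:30 PM UTC on Sep 4.
Add 8 hours and 20 minutes leg 1 → 9:50 PM UTC.
Add 7 hours 40 minutes layover in Suva → 5:30 AM UTC (Sep 5).
Add 2 hours 40 minutes leg 2 → 8:10 AM UTC.
Add 1 hour 17 minutes layover in Noumea → 9:27 AM UTC.
Add 6 hours 30 minutes leg 3 → 3:57 PM UTC.
Greywater is UTC+12:45, so local arrival = 3:57 PM + 12:45 = 4:42 AM on Sep 6.

4:42 AM on September 6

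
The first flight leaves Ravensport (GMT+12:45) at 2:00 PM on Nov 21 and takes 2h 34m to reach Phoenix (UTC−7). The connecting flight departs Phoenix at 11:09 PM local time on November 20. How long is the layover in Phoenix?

Convert departure to UTC: 2:00 PM − 12:45 = 1:15 AM UTC on Nov 21.
Add 2 hours 34 minutes flight time → 3:49 AM UTC.
Phoenix is UTC−7:00, so local arrival = 3:49 AM − 7:00 = 8:49 PM on Nov 20.
Layover = 11:09 PM − 8:49 PM = 2 hours 20 minutes.

2 hours 20 minutes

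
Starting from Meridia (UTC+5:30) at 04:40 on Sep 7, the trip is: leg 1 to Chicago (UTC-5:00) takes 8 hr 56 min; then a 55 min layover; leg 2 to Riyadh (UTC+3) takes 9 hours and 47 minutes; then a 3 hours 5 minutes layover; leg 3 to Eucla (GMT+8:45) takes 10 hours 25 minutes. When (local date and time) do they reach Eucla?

Convert departure to UTC: 04:40 − 5:30 = 23:10 UTC on Sep 6.
Add 8 hours and 56 minutes leg 1 → 08:06 UTC (Sep 7).
Add 55 minutes layover in Chicago → 09:01 UTC.
Add 9 hours 47 minutes leg 2 → 18:48 UTC.
Add 3 hours 5 minutes layover in Riyadh → 21:53 UTC.
Add 10 hours and 25 minutes leg 3 → 08:18 UTC (Sep 8).
Eucla is UTC+8:45, so local arrival = 08:18 + 8:45 = 17:03 on Sep 8.

17:03 on September 8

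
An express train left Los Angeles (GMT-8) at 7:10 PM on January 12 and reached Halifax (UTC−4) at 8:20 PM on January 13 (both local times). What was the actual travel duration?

Departure in UTC: 7:10 PM + 8:00 = 3:10 AM on Jan 13.
Arrival in UTC: 8:20 PM + 4:00 = 12:20 AM on Jan 14.
Elapsed = 12:20 AM − 3:10 AM (+1 day) = 21 hours 10 minutes.

21 hours 10 minutes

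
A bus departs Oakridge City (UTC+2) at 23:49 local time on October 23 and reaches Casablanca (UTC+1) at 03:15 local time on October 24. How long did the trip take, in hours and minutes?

Departure in UTC: 23:49 − 2:00 = 21:49 on Oct 23.
Arrival in UTC: 03:15 − 1:00 = 02:15 on Oct 24.
Elapsed = 02:15 − 21:49 (+1 day) = 4 hours 26 minutes.

4 hours 26 minutes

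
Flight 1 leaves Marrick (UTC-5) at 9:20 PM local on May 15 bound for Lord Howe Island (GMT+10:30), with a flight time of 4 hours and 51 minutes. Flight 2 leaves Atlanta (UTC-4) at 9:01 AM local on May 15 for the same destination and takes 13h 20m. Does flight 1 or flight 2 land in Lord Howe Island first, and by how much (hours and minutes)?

the second, by 4 hours 50 minutes

Flight 1 in UTC: 9:20 PM + 5:00 = 2:20 AM on May 16.
+4 hours and 51 minutes → arrive 7:11 AM UTC on May 16.
Flight 2 in UTC: 9:01 AM + 4:00 = 1:01 PM on May 15.
+13 hours and 20 minutes → arrive 2:21 AM UTC on May 16.
Flight 2 lands earlier by 4 hours 50 minutes.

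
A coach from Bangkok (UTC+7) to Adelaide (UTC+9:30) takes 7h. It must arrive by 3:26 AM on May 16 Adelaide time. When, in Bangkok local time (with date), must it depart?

5:56 PM on May 15

Target arrival in UTC: 3:26 AM − 9:30 = 5:56 PM on May 15.
Subtract 7 hours → departure 10:56 AM UTC on May 15.
Bangkok is UTC+7:00: 10:56 AM + 7:00 = 5:56 PM on May 15.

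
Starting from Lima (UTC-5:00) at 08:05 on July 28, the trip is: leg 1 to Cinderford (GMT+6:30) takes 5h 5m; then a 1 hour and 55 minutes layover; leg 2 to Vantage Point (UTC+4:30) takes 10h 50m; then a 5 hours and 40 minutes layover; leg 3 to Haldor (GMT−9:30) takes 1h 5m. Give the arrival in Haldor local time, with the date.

Convert departure to UTC: 08:05 + 5:00 = 13:05 UTC on Jul 28.
Add 5 hours and 5 minutes leg 1 → 18:10 UTC.
Add 1 hour 55 minutes layover in Cinderford → 20:05 UTC.
Add 10 hours 50 minutes leg 2 → 06:55 UTC (Jul 29).
Add 5 hours 40 minutes layover in Vantage Point → 12:35 UTC.
Add 1 hour and 5 minutes leg 3 → 13:40 UTC.
Haldor is UTC−9:30, so local arrival = 13:40 − 9:30 = 04:10 on Jul 29.

04:10 on July 29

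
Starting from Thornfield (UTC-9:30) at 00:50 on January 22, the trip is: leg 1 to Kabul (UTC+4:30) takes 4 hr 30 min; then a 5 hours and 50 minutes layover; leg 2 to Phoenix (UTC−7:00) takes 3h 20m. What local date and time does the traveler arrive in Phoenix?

Convert departure to UTC: 00:50 + 9:30 = 10:20 UTC on Jan 22.
Add 4 hours and 30 minutes leg 1 → 14:50 UTC.
Add 5 hours 50 minutes layover in Kabul → 20:40 UTC.
Add 3 hours and 20 minutes leg 2 → 00:00 UTC (Jan 23).
Phoenix is UTC−7:00, so local arrival = 00:00 − 7:00 = 17:00 on Jan 22.

17:00 on January 22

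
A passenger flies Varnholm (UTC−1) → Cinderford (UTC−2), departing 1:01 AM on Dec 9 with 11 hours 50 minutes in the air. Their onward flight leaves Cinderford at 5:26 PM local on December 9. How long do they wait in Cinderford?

5 hours 35 minutes

Convert departure to UTC: 1:01 AM + 1:00 = 2:01 AM UTC on Dec 9.
Add 11 hours and 50 minutes flight time → 1:51 PM UTC.
Cinderford is UTC−2:00, so local arrival = 1:51 PM − 2:00 = 11:51 AM on Dec 9.
Layover = 5:26 PM − 11:51 AM = 5 hours 35 minutes.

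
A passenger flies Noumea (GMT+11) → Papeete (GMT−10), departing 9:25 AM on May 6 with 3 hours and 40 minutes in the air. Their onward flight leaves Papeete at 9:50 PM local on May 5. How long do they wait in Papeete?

Convert departure to UTC: 9:25 AM − 11:00 = 10:25 PM UTC on May 5.
Add 3 hours 40 minutes flight time → 2:05 AM UTC (May 6).
Papeete is UTC−10:00, so local arrival = 2:05 AM − 10:00 = 4:05 PM on May 5.
Layover = 9:50 PM − 4:05 PM = 5 hours 45 minutes.

5 hours 45 minutes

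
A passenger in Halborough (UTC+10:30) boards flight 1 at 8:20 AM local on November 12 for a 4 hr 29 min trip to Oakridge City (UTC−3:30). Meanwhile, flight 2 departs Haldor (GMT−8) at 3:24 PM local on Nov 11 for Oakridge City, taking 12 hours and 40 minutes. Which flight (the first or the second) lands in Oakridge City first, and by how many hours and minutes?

Flight 1 in UTC: 8:20 AM − 10:30 = 9:50 PM on Nov 11.
+4 hours and 29 minutes → arrive 2:19 AM UTC on Nov 12.
Flight 2 in UTC: 3:24 PM + 8:00 = 11:24 PM on Nov 11.
+12 hours 40 minutes → arrive 12:04 PM UTC on Nov 12.
Flight 1 lands earlier by 9 hours 45 minutes.

the first, by 9 hours 45 minutes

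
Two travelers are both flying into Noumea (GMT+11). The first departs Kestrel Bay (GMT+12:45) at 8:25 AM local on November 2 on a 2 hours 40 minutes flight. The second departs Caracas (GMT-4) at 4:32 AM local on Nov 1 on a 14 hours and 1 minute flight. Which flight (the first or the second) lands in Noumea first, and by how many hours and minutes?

the first, by 13 minutes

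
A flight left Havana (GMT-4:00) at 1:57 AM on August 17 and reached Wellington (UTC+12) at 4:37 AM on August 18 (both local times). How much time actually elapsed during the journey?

10 hours 40 minutes

Departure in UTC: 1:57 AM + 4:00 = 5:57 AM on Aug 17.
Arrival in UTC: 4:37 AM − 12:00 = 4:37 PM on Aug 17.
Elapsed = 4:37 PM − 5:57 AM = 10 hours 40 minutes.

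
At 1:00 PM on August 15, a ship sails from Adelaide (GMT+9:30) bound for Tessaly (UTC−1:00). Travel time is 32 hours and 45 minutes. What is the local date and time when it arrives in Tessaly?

Convert departure to UTC: 1:00 PM − 9:30 = 3:30 AM UTC on Aug 15.
Add 32 hours and 45 minutes travel time → 12:15 PM UTC (Aug 16).
Tessaly is UTC−1:00, so local arrival = 12:15 PM − 1:00 = 11:15 AM on Aug 16.

11:15 AM on Aug 16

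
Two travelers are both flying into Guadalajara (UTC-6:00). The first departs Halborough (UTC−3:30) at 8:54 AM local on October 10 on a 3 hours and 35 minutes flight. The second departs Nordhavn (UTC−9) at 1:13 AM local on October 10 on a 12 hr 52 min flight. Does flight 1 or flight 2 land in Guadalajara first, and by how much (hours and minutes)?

Flight 1 in UTC: 8:54 AM + 3:30 = 12:24 PM on Oct 10.
+3 hours and 35 minutes → arrive 3:59 PM UTC on Oct 10.
Flight 2 in UTC: 1:13 AM + 9:00 = 10:13 AM on Oct 10.
+12 hours 52 minutes → arrive 11:05 PM UTC on Oct 10.
Flight 1 lands earlier by 7 hours 6 minutes.

the first, by 7 hours 6 minutes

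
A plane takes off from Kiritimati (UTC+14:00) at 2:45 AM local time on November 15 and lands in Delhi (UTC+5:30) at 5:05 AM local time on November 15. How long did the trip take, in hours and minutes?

10 hours 50 minutes

Departure in UTC: 2:45 AM − 14:00 = 12:45 PM on Nov 14.
Arrival in UTC: 5:05 AM − 5:30 = 11:35 PM on Nov 14.
Elapsed = 11:35 PM − 12:45 PM = 10 hours 50 minutes.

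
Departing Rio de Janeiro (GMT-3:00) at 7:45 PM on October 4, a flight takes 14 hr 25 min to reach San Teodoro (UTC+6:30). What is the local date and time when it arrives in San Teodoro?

7:40 PM on October 5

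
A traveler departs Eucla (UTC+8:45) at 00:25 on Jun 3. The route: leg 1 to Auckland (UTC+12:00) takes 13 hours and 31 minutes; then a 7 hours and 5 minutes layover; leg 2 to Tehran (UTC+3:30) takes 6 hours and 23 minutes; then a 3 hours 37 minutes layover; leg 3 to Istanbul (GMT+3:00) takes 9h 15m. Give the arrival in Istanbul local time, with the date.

Convert departure to UTC: 00:25 − 8:45 = 15:40 UTC on Jun 2.
Add 13 hours and 31 minutes leg 1 → 05:11 UTC (Jun 3).
Add 7 hours 5 minutes layover in Auckland → 12:16 UTC.
Add 6 hours and 23 minutes leg 2 → 18:39 UTC.
Add 3 hours 37 minutes layover in Tehran → 22:16 UTC.
Add 9 hours 15 minutes leg 3 → 07:31 UTC (Jun 4).
Istanbul is UTC+3:00, so local arrival = 07:31 + 3:00 = 10:31 on Jun 4.

10:31 on June 4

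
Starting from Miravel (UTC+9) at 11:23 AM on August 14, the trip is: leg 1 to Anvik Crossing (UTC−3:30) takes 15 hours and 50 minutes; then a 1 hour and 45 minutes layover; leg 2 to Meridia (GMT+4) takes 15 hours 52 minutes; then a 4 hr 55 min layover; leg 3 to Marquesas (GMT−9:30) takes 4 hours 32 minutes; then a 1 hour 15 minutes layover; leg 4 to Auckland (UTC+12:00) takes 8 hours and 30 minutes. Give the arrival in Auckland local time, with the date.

7:02 PM on August 16

Convert departure to UTC: 11:23 AM − 9:00 = 2:23 AM UTC on Aug 14.
Add 15 hours 50 minutes leg 1 → 6:13 PM UTC.
Add 1 hour and 45 minutes layover in Anvik Crossing → 7:58 PM UTC.
Add 15 hours 52 minutes leg 2 → 11:50 AM UTC (Aug 15).
Add 4 hours and 55 minutes layover in Meridia → 4:45 PM UTC.
Add 4 hours 32 minutes leg 3 → 9:17 PM UTC.
Add 1 hour and 15 minutes layover in Marquesas → 10:32 PM UTC.
Add 8 hours and 30 minutes leg 4 → 7:02 AM UTC (Aug 16).
Auckland is UTC+12:00, so local arrival = 7:02 AM + 12:00 = 7:02 PM on Aug 16.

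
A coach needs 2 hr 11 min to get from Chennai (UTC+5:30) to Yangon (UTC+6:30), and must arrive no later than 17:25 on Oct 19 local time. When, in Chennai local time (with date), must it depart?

14:14 on Oct 19

Target arrival in UTC: 17:25 − 6:30 = 10:55 on Oct 19.
Subtract 2 hours and 11 minutes → departure 08:44 UTC on Oct 19.
Chennai is UTC+5:30: 08:44 + 5:30 = 14:14 on Oct 19.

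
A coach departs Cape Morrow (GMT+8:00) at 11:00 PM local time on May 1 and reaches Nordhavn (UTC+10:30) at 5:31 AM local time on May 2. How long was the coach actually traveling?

Departure in UTC: 11:00 PM − 8:00 = 3:00 PM on May 1.
Arrival in UTC: 5:31 AM − 10:30 = 7:01 PM on May 1.
Elapsed = 7:01 PM − 3:00 PM = 4 hours 1 minute.

4 hours 1 minute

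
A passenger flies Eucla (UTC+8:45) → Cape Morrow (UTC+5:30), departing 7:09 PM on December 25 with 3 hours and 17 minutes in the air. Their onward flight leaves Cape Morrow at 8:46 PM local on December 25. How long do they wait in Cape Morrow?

1 hour 35 minutes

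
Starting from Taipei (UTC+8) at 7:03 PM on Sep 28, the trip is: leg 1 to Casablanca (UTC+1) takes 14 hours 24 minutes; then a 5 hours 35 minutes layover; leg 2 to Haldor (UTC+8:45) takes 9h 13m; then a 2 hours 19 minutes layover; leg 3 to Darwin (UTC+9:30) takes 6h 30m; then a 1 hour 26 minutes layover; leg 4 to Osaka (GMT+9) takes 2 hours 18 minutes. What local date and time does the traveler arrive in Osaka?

1:48 PM on Sep 30

Convert departure to UTC: 7:03 PM − 8:00 = 11:03 AM UTC on Sep 28.
Add 14 hours and 24 minutes leg 1 → 1:27 AM UTC (Sep 29).
Add 5 hours and 35 minutes layover in Casablanca → 7:02 AM UTC.
Add 9 hours 13 minutes leg 2 → 4:15 PM UTC.
Add 2 hours and 19 minutes layover in Haldor → 6:34 PM UTC.
Add 6 hours and 30 minutes leg 3 → 1:04 AM UTC (Sep 30).
Add 1 hour 26 minutes layover in Darwin → 2:30 AM UTC.
Add 2 hours 18 minutes leg 4 → 4:48 AM UTC.
Osaka is UTC+9:00, so local arrival = 4:48 AM + 9:00 = 1:48 PM on Sep 30.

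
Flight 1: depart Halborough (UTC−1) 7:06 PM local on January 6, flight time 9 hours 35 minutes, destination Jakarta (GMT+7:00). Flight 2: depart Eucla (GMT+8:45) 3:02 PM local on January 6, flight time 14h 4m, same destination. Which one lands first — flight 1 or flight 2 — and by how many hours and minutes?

Flight 1 in UTC: 7:06 PM + 1:00 = 8:06 PM on Jan 6.
+9 hours and 35 minutes → arrive 5:41 AM UTC on Jan 7.
Flight 2 in UTC: 3:02 PM − 8:45 = 6:17 AM on Jan 6.
+14 hours 4 minutes → arrive 8:21 PM UTC on Jan 6.
Flight 2 lands earlier by 9 hours 20 minutes.

the second, by 9 hours 20 minutes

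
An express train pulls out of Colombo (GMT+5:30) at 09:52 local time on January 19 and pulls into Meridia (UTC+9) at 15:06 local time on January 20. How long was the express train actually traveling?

Meridia is 3:30 ahead of Colombo.
Clock-face elapsed time (ignoring zones) is 29 hours 14 minutes.
Actual elapsed = 29 hours 14 minutes − 3:30 = 25 hours 44 minutes.

25 hours 44 minutes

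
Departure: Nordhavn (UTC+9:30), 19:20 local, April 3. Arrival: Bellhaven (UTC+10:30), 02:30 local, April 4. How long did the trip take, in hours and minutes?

6 hours 10 minutes

Departure in UTC: 19:20 − 9:30 = 09:50 on Apr 3.
Arrival in UTC: 02:30 − 10:30 = 16:00 on Apr 3.
Elapsed = 16:00 − 09:50 = 6 hours 10 minutes.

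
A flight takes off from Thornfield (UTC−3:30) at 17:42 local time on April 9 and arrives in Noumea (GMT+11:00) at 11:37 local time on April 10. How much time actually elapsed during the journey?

Departure in UTC: 17:42 + 3:30 = 21:12 on Apr 9.
Arrival in UTC: 11:37 − 11:00 = 00:37 on Apr 10.
Elapsed = 00:37 − 21:12 (+1 day) = 3 hours 25 minutes.

3 hours 25 minutes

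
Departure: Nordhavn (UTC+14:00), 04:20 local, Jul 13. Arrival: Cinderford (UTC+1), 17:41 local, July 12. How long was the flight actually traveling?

2 hours 21 minutes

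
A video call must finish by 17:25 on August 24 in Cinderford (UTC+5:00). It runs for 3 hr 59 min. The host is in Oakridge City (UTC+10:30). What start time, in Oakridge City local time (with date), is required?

Target end time in UTC: 17:25 − 5:00 = 12:25 on Aug 24.
Subtract 3 hours and 59 minutes → start 08:26 UTC on Aug 24.
Oakridge City is UTC+10:30: 08:26 + 10:30 = 18:56 on Aug 24.

18:56 on Aug 24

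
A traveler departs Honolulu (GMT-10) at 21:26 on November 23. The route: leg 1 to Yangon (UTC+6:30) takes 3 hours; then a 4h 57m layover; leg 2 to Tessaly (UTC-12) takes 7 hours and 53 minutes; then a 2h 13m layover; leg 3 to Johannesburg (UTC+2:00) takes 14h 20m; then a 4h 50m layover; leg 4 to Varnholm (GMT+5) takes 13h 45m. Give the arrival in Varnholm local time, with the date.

Convert departure to UTC: 21:26 + 10:00 = 07:26 UTC on Nov 24.
Add 3 hours leg 1 → 10:26 UTC.
Add 4 hours and 57 minutes layover in Yangon → 15:23 UTC.
Add 7 hours and 53 minutes leg 2 → 23:16 UTC.
Add 2 hours and 13 minutes layover in Tessaly → 01:29 UTC (Nov 25).
Add 14 hours 20 minutes leg 3 → 15:49 UTC.
Add 4 hours 50 minutes layover in Johannesburg → 20:39 UTC.
Add 13 hours 45 minutes leg 4 → 10:24 UTC (Nov 26).
Varnholm is UTC+5:00, so local arrival = 10:24 + 5:00 = 15:24 on Nov 26.

15:24 on November 26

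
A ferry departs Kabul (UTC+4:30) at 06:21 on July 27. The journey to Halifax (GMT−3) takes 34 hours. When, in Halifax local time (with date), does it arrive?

08:51 on Jul 28

Convert departure to UTC: 06:21 − 4:30 = 01:51 UTC on Jul 27.
Add 34 hours travel time → 11:51 UTC (Jul 28).
Halifax is UTC−3:00, so local arrival = 11:51 − 3:00 = 08:51 on Jul 28.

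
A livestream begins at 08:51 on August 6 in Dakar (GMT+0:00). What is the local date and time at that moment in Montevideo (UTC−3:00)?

05:51 on August 6

Montevideo is 3:00 behind Dakar.
Shift by the zone difference: 08:51 − 3:00 = 05:51 on Aug 6 in Montevideo.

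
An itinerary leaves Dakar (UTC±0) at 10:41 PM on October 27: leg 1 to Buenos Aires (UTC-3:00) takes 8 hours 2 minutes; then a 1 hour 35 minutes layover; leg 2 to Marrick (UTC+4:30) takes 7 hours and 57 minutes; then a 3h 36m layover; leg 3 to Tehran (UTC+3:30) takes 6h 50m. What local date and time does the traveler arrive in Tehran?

Dakar is at UTC+0, so departure is already 10:41 PM UTC on Oct 27.
Add 8 hours and 2 minutes leg 1 → 6:43 AM UTC (Oct 28).
Add 1 hour and 35 minutes layover in Buenos Aires → 8:18 AM UTC.
Add 7 hours 57 minutes leg 2 → 4:15 PM UTC.
Add 3 hours and 36 minutes layover in Marrick → 7:51 PM UTC.
Add 6 hours and 50 minutes leg 3 → 2:41 AM UTC (Oct 29).
Tehran is UTC+3:30, so local arrival = 2:41 AM + 3:30 = 6:11 AM on Oct 29.

6:11 AM on October 29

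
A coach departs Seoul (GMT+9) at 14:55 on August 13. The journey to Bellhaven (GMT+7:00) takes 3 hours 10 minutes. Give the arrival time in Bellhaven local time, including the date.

16:05 on Aug 13

Bellhaven is 2:00 behind Seoul.
After 3 hours and 10 minutes it is 18:05 in Seoul.
Shift by the zone difference: 18:05 − 2:00 = 16:05 on Aug 13 in Bellhaven.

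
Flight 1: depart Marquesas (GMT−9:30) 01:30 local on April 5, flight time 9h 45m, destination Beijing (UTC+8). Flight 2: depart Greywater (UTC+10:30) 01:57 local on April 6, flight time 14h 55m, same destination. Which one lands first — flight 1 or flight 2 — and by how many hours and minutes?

Flight 1 in UTC: 01:30 + 9:30 = 11:00 on Apr 5.
+9 hours 45 minutes → arrive 20:45 UTC on Apr 5.
Flight 2 in UTC: 01:57 − 10:30 = 15:27 on Apr 5.
+14 hours 55 minutes → arrive 06:22 UTC on Apr 6.
Flight 1 lands earlier by 9 hours 37 minutes.

the first, by 9 hours 37 minutes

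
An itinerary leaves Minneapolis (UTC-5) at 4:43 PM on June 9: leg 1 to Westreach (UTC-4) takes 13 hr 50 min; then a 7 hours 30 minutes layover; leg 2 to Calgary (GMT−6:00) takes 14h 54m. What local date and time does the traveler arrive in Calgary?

3:57 AM on June 11

Convert departure to UTC: 4:43 PM + 5:00 = 9:43 PM UTC on Jun 9.
Add 13 hours 50 minutes leg 1 → 11:33 AM UTC (Jun 10).
Add 7 hours 30 minutes layover in Westreach → 7:03 PM UTC.
Add 14 hours 54 minutes leg 2 → 9:57 AM UTC (Jun 11).
Calgary is UTC−6:00, so local arrival = 9:57 AM − 6:00 = 3:57 AM on Jun 11.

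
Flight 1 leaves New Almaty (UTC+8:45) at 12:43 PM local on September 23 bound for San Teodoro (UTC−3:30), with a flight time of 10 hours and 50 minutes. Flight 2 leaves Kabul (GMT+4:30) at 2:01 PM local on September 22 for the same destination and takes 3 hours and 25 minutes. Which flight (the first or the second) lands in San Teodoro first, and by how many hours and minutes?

Flight 1 in UTC: 12:43 PM − 8:45 = 3:58 AM on Sep 23.
+10 hours and 50 minutes → arrive 2:48 PM UTC on Sep 23.
Flight 2 in UTC: 2:01 PM − 4:30 = 9:31 AM on Sep 22.
+3 hours and 25 minutes → arrive 12:56 PM UTC on Sep 22.
Flight 2 lands earlier by 25 hours 52 minutes.

the second, by 25 hours 52 minutes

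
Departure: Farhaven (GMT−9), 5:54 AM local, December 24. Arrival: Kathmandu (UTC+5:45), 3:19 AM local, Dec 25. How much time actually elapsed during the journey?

6 hours 40 minutes

Departure in UTC: 5:54 AM + 9:00 = 2:54 PM on Dec 24.
Arrival in UTC: 3:19 AM − 5:45 = 9:34 PM on Dec 24.
Elapsed = 9:34 PM − 2:54 PM = 6 hours 40 minutes.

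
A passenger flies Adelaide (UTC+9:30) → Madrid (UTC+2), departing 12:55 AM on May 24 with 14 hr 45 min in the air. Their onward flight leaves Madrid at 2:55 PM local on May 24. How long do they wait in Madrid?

6 hours 45 minutes

Convert departure to UTC: 12:55 AM − 9:30 = 3:25 PM UTC on May 23.
Add 14 hours 45 minutes flight time → 6:10 AM UTC (May 24).
Madrid is UTC+2:00, so local arrival = 6:10 AM + 2:00 = 8:10 AM on May 24.
Layover = 2:55 PM − 8:10 AM = 6 hours 45 minutes.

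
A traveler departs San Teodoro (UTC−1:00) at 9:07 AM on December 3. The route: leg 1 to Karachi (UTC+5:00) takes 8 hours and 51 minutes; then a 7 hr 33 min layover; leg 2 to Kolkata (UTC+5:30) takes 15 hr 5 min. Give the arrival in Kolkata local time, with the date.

11:06 PM on December 4

Convert departure to UTC: 9:07 AM + 1:00 = 10:07 AM UTC on Dec 3.
Add 8 hours and 51 minutes leg 1 → 6:58 PM UTC.
Add 7 hours 33 minutes layover in Karachi → 2:31 AM UTC (Dec 4).
Add 15 hours and 5 minutes leg 2 → 5:36 PM UTC.
Kolkata is UTC+5:30, so local arrival = 5:36 PM + 5:30 = 11:06 PM on Dec 4.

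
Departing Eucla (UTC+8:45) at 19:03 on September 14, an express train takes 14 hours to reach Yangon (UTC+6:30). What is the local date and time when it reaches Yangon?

Convert departure to UTC: 19:03 − 8:45 = 10:18 UTC on Sep 14.
Add 14 hours travel time → 00:18 UTC (Sep 15).
Yangon is UTC+6:30, so local arrival = 00:18 + 6:30 = 06:48 on Sep 15.

06:48 on September 15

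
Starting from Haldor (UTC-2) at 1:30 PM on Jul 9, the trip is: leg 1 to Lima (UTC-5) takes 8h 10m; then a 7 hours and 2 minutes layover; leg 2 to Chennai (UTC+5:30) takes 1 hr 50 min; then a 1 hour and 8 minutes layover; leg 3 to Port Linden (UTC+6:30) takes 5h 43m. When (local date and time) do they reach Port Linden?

Convert departure to UTC: 1:30 PM + 2:00 = 3:30 PM UTC on Jul 9.
Add 8 hours 10 minutes leg 1 → 11:40 PM UTC.
Add 7 hours and 2 minutes layover in Lima → 6:42 AM UTC (Jul 10).
Add 1 hour and 50 minutes leg 2 → 8:32 AM UTC.
Add 1 hour 8 minutes layover in Chennai → 9:40 AM UTC.
Add 5 hours and 43 minutes leg 3 → 3:23 PM UTC.
Port Linden is UTC+6:30, so local arrival = 3:23 PM + 6:30 = 9:53 PM on Jul 10.

9:53 PM on Jul 10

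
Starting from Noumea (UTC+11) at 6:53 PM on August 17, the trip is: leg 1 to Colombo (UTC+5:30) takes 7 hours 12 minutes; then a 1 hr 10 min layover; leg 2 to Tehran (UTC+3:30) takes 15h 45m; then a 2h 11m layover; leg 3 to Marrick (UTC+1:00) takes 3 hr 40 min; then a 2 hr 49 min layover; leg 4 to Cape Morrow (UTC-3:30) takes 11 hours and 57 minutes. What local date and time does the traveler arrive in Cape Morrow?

Convert departure to UTC: 6:53 PM − 11:00 = 7:53 AM UTC on Aug 17.
Add 7 hours and 12 minutes leg 1 → 3:05 PM UTC.
Add 1 hour 10 minutes layover in Colombo → 4:15 PM UTC.
Add 15 hours and 45 minutes leg 2 → 8:00 AM UTC (Aug 18).
Add 2 hours and 11 minutes layover in Tehran → 10:11 AM UTC.
Add 3 hours and 40 minutes leg 3 → 1:51 PM UTC.
Add 2 hours 49 minutes layover in Marrick → 4:40 PM UTC.
Add 11 hours 57 minutes leg 4 → 4:37 AM UTC (Aug 19).
Cape Morrow is UTC−3:30, so local arrival = 4:37 AM − 3:30 = 1:07 AM on Aug 19.

1:07 AM on Aug 19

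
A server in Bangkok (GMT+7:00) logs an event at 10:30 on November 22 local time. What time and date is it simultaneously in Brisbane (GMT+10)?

13:30 on Nov 22

In UTC: 10:30 − 7:00 = 03:30 on Nov 22.
Brisbane is UTC+10:00: 03:30 + 10:00 = 13:30 on Nov 22.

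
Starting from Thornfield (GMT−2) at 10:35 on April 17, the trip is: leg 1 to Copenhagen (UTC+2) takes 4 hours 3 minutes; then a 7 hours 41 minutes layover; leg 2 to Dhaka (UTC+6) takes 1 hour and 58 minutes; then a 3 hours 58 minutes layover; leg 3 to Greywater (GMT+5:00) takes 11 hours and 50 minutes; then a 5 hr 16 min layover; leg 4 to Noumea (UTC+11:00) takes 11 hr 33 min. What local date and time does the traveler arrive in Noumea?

Convert departure to UTC: 10:35 + 2:00 = 12:35 UTC on Apr 17.
Add 4 hours 3 minutes leg 1 → 16:38 UTC.
Add 7 hours and 41 minutes layover in Copenhagen → 00:19 UTC (Apr 18).
Add 1 hour 58 minutes leg 2 → 02:17 UTC.
Add 3 hours 58 minutes layover in Dhaka → 06:15 UTC.
Add 11 hours 50 minutes leg 3 → 18:05 UTC.
Add 5 hours and 16 minutes layover in Greywater → 23:21 UTC.
Add 11 hours 33 minutes leg 4 → 10:54 UTC (Apr 19).
Noumea is UTC+11:00, so local arrival = 10:54 + 11:00 = 21:54 on Apr 19.

21:54 on April 19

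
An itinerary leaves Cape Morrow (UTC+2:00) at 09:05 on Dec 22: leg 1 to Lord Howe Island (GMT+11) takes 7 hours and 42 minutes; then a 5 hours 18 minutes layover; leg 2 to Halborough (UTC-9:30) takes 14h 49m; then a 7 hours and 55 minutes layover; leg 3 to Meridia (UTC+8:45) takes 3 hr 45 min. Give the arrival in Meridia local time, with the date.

Convert departure to UTC: 09:05 − 2:00 = 07:05 UTC on Dec 22.
Add 7 hours 42 minutes leg 1 → 14:47 UTC.
Add 5 hours and 18 minutes layover in Lord Howe Island → 20:05 UTC.
Add 14 hours 49 minutes leg 2 → 10:54 UTC (Dec 23).
Add 7 hours 55 minutes layover in Halborough → 18:49 UTC.
Add 3 hours 45 minutes leg 3 → 22:34 UTC.
Meridia is UTC+8:45, so local arrival = 22:34 + 8:45 = 07:19 on Dec 24.

07:19 on December 24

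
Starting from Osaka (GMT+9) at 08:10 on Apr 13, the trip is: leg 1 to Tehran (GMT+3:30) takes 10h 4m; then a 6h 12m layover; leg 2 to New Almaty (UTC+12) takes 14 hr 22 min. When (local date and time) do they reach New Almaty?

Convert departure to UTC: 08:10 − 9:00 = 23:10 UTC on Apr 12.
Add 10 hours 4 minutes leg 1 → 09:14 UTC (Apr 13).
Add 6 hours and 12 minutes layover in Tehran → 15:26 UTC.
Add 14 hours 22 minutes leg 2 → 05:48 UTC (Apr 14).
New Almaty is UTC+12:00, so local arrival = 05:48 + 12:00 = 17:48 on Apr 14.

17:48 on Apr 14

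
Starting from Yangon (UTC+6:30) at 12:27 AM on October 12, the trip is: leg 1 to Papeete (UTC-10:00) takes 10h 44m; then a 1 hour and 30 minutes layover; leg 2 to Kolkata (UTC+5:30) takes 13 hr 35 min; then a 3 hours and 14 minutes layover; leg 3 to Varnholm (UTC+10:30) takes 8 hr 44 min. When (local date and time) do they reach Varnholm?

Convert departure to UTC: 12:27 AM − 6:30 = 5:57 PM UTC on Oct 11.
Add 10 hours 44 minutes leg 1 → 4:41 AM UTC (Oct 12).
Add 1 hour 30 minutes layover in Papeete → 6:11 AM UTC.
Add 13 hours and 35 minutes leg 2 → 7:46 PM UTC.
Add 3 hours and 14 minutes layover in Kolkata → 11:00 PM UTC.
Add 8 hours and 44 minutes leg 3 → 7:44 AM UTC (Oct 13).
Varnholm is UTC+10:30, so local arrival = 7:44 AM + 10:30 = 6:14 PM on Oct 13.

6:14 PM on October 13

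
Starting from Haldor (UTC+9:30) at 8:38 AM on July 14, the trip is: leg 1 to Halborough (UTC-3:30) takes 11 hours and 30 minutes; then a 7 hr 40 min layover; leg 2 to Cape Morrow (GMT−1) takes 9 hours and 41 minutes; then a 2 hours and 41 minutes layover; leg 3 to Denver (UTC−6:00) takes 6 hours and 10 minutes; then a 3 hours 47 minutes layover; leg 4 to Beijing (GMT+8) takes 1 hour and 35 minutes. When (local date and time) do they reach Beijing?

Convert departure to UTC: 8:38 AM − 9:30 = 11:08 PM UTC on Jul 13.
Add 11 hours 30 minutes leg 1 → 10:38 AM UTC (Jul 14).
Add 7 hours 40 minutes layover in Halborough → 6:18 PM UTC.
Add 9 hours and 41 minutes leg 2 → 3:59 AM UTC (Jul 15).
Add 2 hours 41 minutes layover in Cape Morrow → 6:40 AM UTC.
Add 6 hours and 10 minutes leg 3 → 12:50 PM UTC.
Add 3 hours 47 minutes layover in Denver → 4:37 PM UTC.
Add 1 hour 35 minutes leg 4 → 6:12 PM UTC.
Beijing is UTC+8:00, so local arrival = 6:12 PM + 8:00 = 2:12 AM on Jul 16.

2:12 AM on Jul 16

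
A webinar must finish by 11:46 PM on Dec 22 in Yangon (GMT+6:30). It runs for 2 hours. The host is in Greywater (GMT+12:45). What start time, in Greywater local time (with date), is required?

Target end time in UTC: 11:46 PM − 6:30 = 5:16 PM on Dec 22.
Subtract 2 hours → start 3:16 PM UTC on Dec 22.
Greywater is UTC+12:45: 3:16 PM + 12:45 = 4:01 AM on Dec 23.

4:01 AM on Dec 23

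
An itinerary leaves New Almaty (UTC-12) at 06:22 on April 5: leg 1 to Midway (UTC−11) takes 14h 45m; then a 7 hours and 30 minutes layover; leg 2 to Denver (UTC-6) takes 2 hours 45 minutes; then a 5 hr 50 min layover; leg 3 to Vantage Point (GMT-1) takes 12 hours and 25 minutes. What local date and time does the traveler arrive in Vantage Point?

12:37 on Apr 7

Convert departure to UTC: 06:22 + 12:00 = 18:22 UTC on Apr 5.
Add 14 hours and 45 minutes leg 1 → 09:07 UTC (Apr 6).
Add 7 hours and 30 minutes layover in Midway → 16:37 UTC.
Add 2 hours 45 minutes leg 2 → 19:22 UTC.
Add 5 hours and 50 minutes layover in Denver → 01:12 UTC (Apr 7).
Add 12 hours and 25 minutes leg 3 → 13:37 UTC.
Vantage Point is UTC−1:00, so local arrival = 13:37 − 1:00 = 12:37 on Apr 7.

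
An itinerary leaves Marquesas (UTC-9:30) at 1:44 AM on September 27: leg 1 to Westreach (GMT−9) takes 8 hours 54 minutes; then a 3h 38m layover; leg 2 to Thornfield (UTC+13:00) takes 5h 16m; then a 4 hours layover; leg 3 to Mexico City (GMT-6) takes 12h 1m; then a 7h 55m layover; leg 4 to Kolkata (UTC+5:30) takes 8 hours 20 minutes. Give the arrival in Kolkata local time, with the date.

6:48 PM on Sep 29

Convert departure to UTC: 1:44 AM + 9:30 = 11:14 AM UTC on Sep 27.
Add 8 hours and 54 minutes leg 1 → 8:08 PM UTC.
Add 3 hours and 38 minutes layover in Westreach → 11:46 PM UTC.
Add 5 hours and 16 minutes leg 2 → 5:02 AM UTC (Sep 28).
Add 4 hours layover in Thornfield → 9:02 AM UTC.
Add 12 hours and 1 minute leg 3 → 9:03 PM UTC.
Add 7 hours and 55 minutes layover in Mexico City → 4:58 AM UTC (Sep 29).
Add 8 hours and 20 minutes leg 4 → 1:18 PM UTC.
Kolkata is UTC+5:30, so local arrival = 1:18 PM + 5:30 = 6:48 PM on Sep 29.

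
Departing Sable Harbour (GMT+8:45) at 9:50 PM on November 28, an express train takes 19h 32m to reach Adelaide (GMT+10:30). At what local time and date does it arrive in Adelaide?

7:07 PM on November 29

Convert departure to UTC: 9:50 PM − 8:45 = 1:05 PM UTC on Nov 28.
Add 19 hours and 32 minutes travel time → 8:37 AM UTC (Nov 29).
Adelaide is UTC+10:30, so local arrival = 8:37 AM + 10:30 = 7:07 PM on Nov 29.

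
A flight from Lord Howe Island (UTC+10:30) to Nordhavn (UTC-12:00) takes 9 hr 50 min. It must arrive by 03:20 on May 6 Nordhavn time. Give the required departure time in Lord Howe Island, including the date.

16:00 on May 6

Target arrival in UTC: 03:20 + 12:00 = 15:20 on May 6.
Subtract 9 hours and 50 minutes → departure 05:30 UTC on May 6.
Lord Howe Island is UTC+10:30: 05:30 + 10:30 = 16:00 on May 6.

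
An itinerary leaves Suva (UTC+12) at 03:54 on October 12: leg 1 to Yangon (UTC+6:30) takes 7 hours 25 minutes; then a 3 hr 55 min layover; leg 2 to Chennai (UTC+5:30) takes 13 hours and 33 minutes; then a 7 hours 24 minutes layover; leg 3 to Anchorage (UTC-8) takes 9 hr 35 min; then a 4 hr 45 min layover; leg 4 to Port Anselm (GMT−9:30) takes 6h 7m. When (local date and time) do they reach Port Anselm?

11:08 on Oct 13

Convert departure to UTC: 03:54 − 12:00 = 15:54 UTC on Oct 11.
Add 7 hours 25 minutes leg 1 → 23:19 UTC.
Add 3 hours 55 minutes layover in Yangon → 03:14 UTC (Oct 12).
Add 13 hours 33 minutes leg 2 → 16:47 UTC.
Add 7 hours and 24 minutes layover in Chennai → 00:11 UTC (Oct 13).
Add 9 hours and 35 minutes leg 3 → 09:46 UTC.
Add 4 hours 45 minutes layover in Anchorage → 14:31 UTC.
Add 6 hours 7 minutes leg 4 → 20:38 UTC.
Port Anselm is UTC−9:30, so local arrival = 20:38 − 9:30 = 11:08 on Oct 13.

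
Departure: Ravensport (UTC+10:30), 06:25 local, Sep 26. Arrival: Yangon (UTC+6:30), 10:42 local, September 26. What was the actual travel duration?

Departure in UTC: 06:25 − 10:30 = 19:55 on Sep 25.
Arrival in UTC: 10:42 − 6:30 = 04:12 on Sep 26.
Elapsed = 04:12 − 19:55 (+1 day) = 8 hours 17 minutes.

8 hours 17 minutes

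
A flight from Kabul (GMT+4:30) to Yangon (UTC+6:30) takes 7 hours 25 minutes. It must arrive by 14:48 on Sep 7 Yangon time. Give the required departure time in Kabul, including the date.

Target arrival in UTC: 14:48 − 6:30 = 08:18 on Sep 7.
Subtract 7 hours 25 minutes → departure 00:53 UTC on Sep 7.
Kabul is UTC+4:30: 00:53 + 4:30 = 05:23 on Sep 7.

05:23 on Sep 7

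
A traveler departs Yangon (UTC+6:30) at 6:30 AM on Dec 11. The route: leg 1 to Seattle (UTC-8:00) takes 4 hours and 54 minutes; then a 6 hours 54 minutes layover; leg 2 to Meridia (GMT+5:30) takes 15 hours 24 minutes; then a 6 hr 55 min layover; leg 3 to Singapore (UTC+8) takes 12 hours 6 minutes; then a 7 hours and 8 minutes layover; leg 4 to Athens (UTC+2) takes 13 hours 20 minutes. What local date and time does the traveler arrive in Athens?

Convert departure to UTC: 6:30 AM − 6:30 = 12:00 AM UTC on Dec 11.
Add 4 hours and 54 minutes leg 1 → 4:54 AM UTC.
Add 6 hours and 54 minutes layover in Seattle → 11:48 AM UTC.
Add 15 hours 24 minutes leg 2 → 3:12 AM UTC (Dec 12).
Add 6 hours and 55 minutes layover in Meridia → 10:07 AM UTC.
Add 12 hours and 6 minutes leg 3 → 10:13 PM UTC.
Add 7 hours 8 minutes layover in Singapore → 5:21 AM UTC (Dec 13).
Add 13 hours and 20 minutes leg 4 → 6:41 PM UTC.
Athens is UTC+2:00, so local arrival = 6:41 PM + 2:00 = 8:41 PM on Dec 13.

8:41 PM on December 13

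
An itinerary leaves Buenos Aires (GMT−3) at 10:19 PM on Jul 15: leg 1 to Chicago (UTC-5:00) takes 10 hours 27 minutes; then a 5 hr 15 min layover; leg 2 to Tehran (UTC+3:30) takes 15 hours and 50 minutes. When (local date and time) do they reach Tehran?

12:21 PM on Jul 17

Convert departure to UTC: 10:19 PM + 3:00 = 1:19 AM UTC on Jul 16.
Add 10 hours and 27 minutes leg 1 → 11:46 AM UTC.
Add 5 hours and 15 minutes layover in Chicago → 5:01 PM UTC.
Add 15 hours and 50 minutes leg 2 → 8:51 AM UTC (Jul 17).
Tehran is UTC+3:30, so local arrival = 8:51 AM + 3:30 = 12:21 PM on Jul 17.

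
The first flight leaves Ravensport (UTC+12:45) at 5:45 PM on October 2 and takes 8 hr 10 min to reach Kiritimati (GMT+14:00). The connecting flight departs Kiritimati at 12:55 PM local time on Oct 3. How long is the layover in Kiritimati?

9 hours 45 minutes

Convert departure to UTC: 5:45 PM − 12:45 = 5:00 AM UTC on Oct 2.
Add 8 hours 10 minutes flight time → 1:10 PM UTC.
Kiritimati is UTC+14:00, so local arrival = 1:10 PM + 14:00 = 3:10 AM on Oct 3.
Layover = 12:55 PM − 3:10 AM = 9 hours 45 minutes.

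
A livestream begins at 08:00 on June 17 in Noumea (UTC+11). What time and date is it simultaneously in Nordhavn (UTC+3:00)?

00:00 on Jun 17

In UTC: 08:00 − 11:00 = 21:00 on Jun 16.
Nordhavn is UTC+3:00: 21:00 + 3:00 = 00:00 on Jun 17.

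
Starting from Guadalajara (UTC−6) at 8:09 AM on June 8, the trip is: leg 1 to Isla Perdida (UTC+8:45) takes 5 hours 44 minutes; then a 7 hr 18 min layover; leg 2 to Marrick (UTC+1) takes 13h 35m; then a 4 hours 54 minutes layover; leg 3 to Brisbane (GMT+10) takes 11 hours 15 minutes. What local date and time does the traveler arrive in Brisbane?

6:55 PM on Jun 10

Convert departure to UTC: 8:09 AM + 6:00 = 2:09 PM UTC on Jun 8.
Add 5 hours 44 minutes leg 1 → 7:53 PM UTC.
Add 7 hours 18 minutes layover in Isla Perdida → 3:11 AM UTC (Jun 9).
Add 13 hours and 35 minutes leg 2 → 4:46 PM UTC.
Add 4 hours 54 minutes layover in Marrick → 9:40 PM UTC.
Add 11 hours 15 minutes leg 3 → 8:55 AM UTC (Jun 10).
Brisbane is UTC+10:00, so local arrival = 8:55 AM + 10:00 = 6:55 PM on Jun 10.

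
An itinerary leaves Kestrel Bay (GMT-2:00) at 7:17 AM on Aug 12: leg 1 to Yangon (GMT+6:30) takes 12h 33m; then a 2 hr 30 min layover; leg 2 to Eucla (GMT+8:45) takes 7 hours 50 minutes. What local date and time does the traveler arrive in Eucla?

4:55 PM on August 13

Convert departure to UTC: 7:17 AM + 2:00 = 9:17 AM UTC on Aug 12.
Add 12 hours and 33 minutes leg 1 → 9:50 PM UTC.
Add 2 hours and 30 minutes layover in Yangon → 12:20 AM UTC (Aug 13).
Add 7 hours 50 minutes leg 2 → 8:10 AM UTC.
Eucla is UTC+8:45, so local arrival = 8:10 AM + 8:45 = 4:55 PM on Aug 13.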